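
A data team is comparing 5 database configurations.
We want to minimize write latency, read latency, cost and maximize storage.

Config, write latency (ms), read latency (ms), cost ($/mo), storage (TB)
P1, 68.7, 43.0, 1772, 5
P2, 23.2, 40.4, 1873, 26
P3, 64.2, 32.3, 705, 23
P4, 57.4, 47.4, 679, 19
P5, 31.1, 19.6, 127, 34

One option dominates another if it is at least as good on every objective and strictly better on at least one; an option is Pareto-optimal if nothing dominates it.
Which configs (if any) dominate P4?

P5: write latency 31.1≤57.4, read latency 19.6≤47.4, cost 127≤679, storage 34≥19 — dominates P4.
Others (P1, P2, P3) are each worse than P4 on at least one objective.

P5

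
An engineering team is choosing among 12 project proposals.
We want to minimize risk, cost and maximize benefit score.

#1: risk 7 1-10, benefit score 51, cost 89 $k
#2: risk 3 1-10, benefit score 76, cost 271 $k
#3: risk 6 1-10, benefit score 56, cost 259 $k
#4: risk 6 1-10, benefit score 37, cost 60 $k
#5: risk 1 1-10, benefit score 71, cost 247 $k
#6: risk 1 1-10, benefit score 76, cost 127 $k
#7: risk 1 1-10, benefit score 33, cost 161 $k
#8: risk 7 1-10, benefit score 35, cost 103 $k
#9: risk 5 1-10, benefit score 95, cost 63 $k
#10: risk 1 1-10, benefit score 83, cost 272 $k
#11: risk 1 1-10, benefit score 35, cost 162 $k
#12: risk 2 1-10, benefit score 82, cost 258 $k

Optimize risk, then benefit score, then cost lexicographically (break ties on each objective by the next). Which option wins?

First minimize risk: best is 1, kept {#5, #6, #7, #10, #11}.
Then maximize benefit score: best is 83, kept {#10}.

#10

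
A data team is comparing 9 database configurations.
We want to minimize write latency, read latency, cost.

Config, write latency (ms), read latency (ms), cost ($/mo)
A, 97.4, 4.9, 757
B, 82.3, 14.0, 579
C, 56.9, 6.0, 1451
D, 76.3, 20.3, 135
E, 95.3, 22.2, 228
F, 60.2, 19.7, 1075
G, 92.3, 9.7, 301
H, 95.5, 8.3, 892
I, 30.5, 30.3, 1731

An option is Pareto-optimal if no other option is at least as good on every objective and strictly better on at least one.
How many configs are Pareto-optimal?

A: not dominated (best read latency).
B: not dominated.
C: not dominated.
D: not dominated (best cost).
E: dominated by D (write latency 76.3≤95.3, read latency 20.3≤22.2, cost 135≤228).
F: not dominated.
G: not dominated.
H: not dominated.
I: not dominated (best write latency).
Pareto-optimal: A, B, C, D, F, G, H, I → 8.

8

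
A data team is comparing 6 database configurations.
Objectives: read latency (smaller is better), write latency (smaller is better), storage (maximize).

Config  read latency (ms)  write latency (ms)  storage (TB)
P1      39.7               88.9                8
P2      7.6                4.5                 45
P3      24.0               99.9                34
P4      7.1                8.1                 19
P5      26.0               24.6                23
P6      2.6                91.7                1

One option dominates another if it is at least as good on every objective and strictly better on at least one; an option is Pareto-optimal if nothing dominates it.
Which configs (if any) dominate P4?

none

P1: worse on read latency (39.7 vs 7.1).
P2: worse on read latency (7.6 vs 7.1).
P3: worse on read latency (24.0 vs 7.1).
P5: worse on read latency (26.0 vs 7.1).
P6: worse on write latency (91.7 vs 8.1).
No option dominates P4.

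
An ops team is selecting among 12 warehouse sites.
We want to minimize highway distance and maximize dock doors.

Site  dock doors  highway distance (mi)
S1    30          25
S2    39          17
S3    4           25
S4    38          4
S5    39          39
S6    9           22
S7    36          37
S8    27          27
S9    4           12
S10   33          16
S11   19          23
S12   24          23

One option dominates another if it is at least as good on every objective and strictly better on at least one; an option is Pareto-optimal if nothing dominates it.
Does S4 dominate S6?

S4 vs S6: dock doors 38≥9, highway distance 4≤22 — S4 is at least as good on every objective with at least one strict improvement.

Yes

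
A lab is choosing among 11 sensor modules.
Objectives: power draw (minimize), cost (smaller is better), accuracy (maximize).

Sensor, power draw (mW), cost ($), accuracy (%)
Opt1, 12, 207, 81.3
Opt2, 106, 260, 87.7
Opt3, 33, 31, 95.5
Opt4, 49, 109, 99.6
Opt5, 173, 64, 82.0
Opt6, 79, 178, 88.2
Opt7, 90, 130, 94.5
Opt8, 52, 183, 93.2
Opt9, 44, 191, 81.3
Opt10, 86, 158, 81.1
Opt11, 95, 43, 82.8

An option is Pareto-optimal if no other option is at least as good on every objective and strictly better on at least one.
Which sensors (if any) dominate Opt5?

Opt3, Opt11

Opt3: power draw 33≤173, cost 31≤64, accuracy 95.5≥82.0 — dominates Opt5.
Opt11: power draw 95≤173, cost 43≤64, accuracy 82.8≥82.0 — dominates Opt5.
Others (Opt1, Opt2, Opt4, Opt6, Opt7, Opt8, Opt9, Opt10) are each worse than Opt5 on at least one objective.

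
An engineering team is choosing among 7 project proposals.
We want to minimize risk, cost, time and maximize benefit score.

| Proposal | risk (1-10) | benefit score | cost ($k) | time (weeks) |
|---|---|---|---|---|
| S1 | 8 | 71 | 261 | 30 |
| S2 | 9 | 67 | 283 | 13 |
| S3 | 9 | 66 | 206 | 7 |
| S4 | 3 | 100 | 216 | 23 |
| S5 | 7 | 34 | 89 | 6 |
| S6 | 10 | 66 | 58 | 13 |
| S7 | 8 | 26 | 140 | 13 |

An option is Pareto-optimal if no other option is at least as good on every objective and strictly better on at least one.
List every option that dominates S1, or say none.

S4

S4: risk 3≤8, benefit score 100≥71, cost 216≤261, time 23≤30 — dominates S1.
Others (S2, S3, S5, S6, S7) are each worse than S1 on at least one objective.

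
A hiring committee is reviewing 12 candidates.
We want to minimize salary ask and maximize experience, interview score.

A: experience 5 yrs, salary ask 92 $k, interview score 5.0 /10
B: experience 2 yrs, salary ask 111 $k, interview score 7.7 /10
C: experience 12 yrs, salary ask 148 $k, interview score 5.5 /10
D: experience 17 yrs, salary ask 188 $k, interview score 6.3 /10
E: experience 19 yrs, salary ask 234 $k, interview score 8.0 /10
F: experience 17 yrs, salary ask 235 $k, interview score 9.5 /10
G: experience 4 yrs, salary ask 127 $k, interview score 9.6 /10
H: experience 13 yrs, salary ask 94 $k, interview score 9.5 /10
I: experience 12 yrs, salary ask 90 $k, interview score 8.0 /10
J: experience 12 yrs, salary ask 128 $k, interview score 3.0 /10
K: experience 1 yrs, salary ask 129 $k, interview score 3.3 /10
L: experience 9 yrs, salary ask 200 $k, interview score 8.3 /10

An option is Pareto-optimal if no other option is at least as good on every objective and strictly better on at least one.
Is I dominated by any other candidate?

A: worse on experience (5 vs 12).
B: worse on experience (2 vs 12).
C: worse on salary ask (148 vs 90).
D: worse on salary ask (188 vs 90).
E: worse on salary ask (234 vs 90).
F: worse on salary ask (235 vs 90).
G: worse on experience (4 vs 12).
H: worse on salary ask (94 vs 90).
J: worse on salary ask (128 vs 90).
K: worse on experience (1 vs 12).
L: worse on experience (9 vs 12).
No option is at least as good as I on every objective and strictly better on one.

No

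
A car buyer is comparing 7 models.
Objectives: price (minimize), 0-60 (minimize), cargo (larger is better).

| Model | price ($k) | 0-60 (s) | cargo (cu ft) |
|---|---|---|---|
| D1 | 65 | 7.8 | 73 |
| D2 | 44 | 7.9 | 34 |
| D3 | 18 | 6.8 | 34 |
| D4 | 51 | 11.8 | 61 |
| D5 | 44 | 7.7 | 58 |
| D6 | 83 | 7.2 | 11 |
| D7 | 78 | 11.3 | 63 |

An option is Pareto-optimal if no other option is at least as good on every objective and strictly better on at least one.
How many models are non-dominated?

D1: not dominated (best cargo).
D2: dominated by D3 (price 18≤44, 0-60 6.8≤7.9, cargo 34≥34).
D3: not dominated (best price).
D4: not dominated.
D5: not dominated.
D6: dominated by D3 (price 18≤83, 0-60 6.8≤7.2, cargo 34≥11).
D7: dominated by D1 (price 65≤78, 0-60 7.8≤11.3, cargo 73≥63).
Pareto-optimal: D1, D3, D4, D5 → 4.

4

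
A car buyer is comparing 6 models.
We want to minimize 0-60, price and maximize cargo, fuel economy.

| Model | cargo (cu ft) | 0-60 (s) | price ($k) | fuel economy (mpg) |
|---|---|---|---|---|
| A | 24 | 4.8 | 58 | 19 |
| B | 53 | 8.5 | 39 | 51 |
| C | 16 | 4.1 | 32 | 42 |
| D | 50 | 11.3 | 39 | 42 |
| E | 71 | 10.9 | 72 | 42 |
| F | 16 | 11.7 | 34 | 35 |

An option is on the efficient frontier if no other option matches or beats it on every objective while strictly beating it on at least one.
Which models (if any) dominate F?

C: cargo 16≥16, 0-60 4.1≤11.7, price 32≤34, fuel economy 42≥35 — dominates F.
Others (A, B, D, E) are each worse than F on at least one objective.

C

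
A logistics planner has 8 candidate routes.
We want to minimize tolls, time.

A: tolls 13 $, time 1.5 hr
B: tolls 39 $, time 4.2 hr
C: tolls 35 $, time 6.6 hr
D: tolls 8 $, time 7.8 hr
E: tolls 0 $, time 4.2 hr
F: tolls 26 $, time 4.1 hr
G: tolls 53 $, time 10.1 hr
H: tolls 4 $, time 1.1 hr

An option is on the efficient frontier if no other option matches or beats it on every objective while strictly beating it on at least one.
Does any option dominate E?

A: worse on tolls (13 vs 0).
B: worse on tolls (39 vs 0).
C: worse on tolls (35 vs 0).
D: worse on tolls (8 vs 0).
F: worse on tolls (26 vs 0).
G: worse on tolls (53 vs 0).
H: worse on tolls (4 vs 0).
No option is at least as good as E on every objective and strictly better on one.

No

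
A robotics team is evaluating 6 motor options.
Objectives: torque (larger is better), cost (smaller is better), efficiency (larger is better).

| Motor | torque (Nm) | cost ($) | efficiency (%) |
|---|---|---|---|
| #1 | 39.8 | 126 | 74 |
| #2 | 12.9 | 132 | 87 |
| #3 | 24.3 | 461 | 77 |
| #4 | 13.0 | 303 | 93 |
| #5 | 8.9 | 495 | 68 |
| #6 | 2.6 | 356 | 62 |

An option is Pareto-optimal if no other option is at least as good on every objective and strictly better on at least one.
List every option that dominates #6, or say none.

#1: torque 39.8≥2.6, cost 126≤356, efficiency 74≥62 — dominates #6.
#2: torque 12.9≥2.6, cost 132≤356, efficiency 87≥62 — dominates #6.
#4: torque 13.0≥2.6, cost 303≤356, efficiency 93≥62 — dominates #6.
Others (#3, #5) are each worse than #6 on at least one objective.

#1, #2, #4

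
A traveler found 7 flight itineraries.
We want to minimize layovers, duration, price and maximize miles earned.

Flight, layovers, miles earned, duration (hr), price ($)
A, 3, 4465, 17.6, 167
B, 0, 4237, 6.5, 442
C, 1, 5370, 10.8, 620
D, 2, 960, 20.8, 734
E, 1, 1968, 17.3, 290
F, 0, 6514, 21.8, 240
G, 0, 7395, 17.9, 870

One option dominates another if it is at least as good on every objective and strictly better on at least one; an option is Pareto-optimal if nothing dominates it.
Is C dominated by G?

No

G vs C: G is worse on duration (17.9 vs 10.8), so it does not dominate C.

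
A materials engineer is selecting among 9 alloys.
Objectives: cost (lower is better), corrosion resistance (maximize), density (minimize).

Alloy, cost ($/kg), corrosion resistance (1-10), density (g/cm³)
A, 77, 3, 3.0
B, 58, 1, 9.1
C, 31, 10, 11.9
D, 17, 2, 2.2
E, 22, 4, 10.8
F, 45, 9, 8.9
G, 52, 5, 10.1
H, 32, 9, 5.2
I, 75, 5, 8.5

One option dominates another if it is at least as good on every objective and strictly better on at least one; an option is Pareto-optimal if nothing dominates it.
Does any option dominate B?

Yes

D vs B: cost 17≤58, corrosion resistance 2≥1, density 2.2≤9.1 — D is at least as good on every objective and strictly better on at least one, so D dominates B.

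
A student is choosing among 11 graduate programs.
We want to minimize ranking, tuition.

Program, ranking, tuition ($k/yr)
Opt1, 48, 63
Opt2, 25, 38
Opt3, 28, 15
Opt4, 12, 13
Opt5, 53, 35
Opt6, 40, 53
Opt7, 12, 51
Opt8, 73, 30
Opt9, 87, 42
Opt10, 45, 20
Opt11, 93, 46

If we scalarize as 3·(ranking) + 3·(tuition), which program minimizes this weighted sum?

Opt1: 3·48 + 3·63 = 333
Opt2: 3·25 + 3·38 = 189
Opt3: 3·28 + 3·15 = 129
Opt4: 3·12 + 3·13 = 75
Opt5: 3·53 + 3·35 = 264
Opt6: 3·40 + 3·53 = 279
Opt7: 3·12 + 3·51 = 189
Opt8: 3·73 + 3·30 = 309
Opt9: 3·87 + 3·42 = 387
Opt10: 3·45 + 3·20 = 195
Opt11: 3·93 + 3·46 = 417
Lowest: Opt4 at 75.

Opt4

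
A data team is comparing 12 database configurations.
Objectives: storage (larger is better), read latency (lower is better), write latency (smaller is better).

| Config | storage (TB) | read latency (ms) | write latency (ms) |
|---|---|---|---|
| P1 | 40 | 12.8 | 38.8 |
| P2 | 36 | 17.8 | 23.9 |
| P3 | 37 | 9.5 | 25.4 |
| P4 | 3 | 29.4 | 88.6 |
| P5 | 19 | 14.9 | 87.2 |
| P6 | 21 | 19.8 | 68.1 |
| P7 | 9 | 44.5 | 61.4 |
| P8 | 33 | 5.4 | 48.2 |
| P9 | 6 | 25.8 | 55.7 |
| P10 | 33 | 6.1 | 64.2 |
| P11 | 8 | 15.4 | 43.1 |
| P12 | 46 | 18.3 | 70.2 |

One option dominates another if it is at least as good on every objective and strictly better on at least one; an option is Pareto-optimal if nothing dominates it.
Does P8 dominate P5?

Yes

P8 vs P5: storage 33≥19, read latency 5.4≤14.9, write latency 48.2≤87.2 — P8 is at least as good on every objective with at least one strict improvement.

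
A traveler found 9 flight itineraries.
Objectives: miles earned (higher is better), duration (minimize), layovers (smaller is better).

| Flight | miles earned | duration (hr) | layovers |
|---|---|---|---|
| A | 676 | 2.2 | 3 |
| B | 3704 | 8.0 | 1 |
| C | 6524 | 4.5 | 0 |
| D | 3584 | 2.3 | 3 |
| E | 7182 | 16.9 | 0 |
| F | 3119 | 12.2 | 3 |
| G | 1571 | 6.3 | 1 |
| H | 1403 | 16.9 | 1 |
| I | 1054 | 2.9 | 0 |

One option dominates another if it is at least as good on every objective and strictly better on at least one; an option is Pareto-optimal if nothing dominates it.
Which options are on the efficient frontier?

A: not dominated (best duration).
B: dominated by C (miles earned 6524≥3704, duration 4.5≤8.0, layovers 0≤1).
C: not dominated.
D: not dominated.
E: not dominated (best miles earned).
F: dominated by B (miles earned 3704≥3119, duration 8.0≤12.2, layovers 1≤3).
G: dominated by C (miles earned 6524≥1571, duration 4.5≤6.3, layovers 0≤1).
H: dominated by B (miles earned 3704≥1403, duration 8.0≤16.9, layovers 1≤1).
I: not dominated.

A, C, D, E, I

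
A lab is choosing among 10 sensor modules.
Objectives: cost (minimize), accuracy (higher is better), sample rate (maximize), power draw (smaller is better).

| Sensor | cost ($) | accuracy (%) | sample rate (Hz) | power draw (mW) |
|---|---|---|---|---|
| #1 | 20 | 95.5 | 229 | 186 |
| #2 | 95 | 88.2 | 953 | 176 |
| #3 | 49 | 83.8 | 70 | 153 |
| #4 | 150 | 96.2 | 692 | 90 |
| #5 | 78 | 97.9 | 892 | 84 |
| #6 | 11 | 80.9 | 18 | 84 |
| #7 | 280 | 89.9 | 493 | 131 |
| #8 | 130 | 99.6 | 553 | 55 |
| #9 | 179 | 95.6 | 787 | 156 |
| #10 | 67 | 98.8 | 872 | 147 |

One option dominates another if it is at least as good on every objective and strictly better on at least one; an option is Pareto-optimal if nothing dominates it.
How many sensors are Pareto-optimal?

#1: not dominated.
#2: not dominated (best sample rate).
#3: not dominated.
#4: dominated by #5 (cost 78≤150, accuracy 97.9≥96.2, sample rate 892≥692, power draw 84≤90).
#5: not dominated.
#6: not dominated (best cost).
#7: dominated by #4 (cost 150≤280, accuracy 96.2≥89.9, sample rate 692≥493, power draw 90≤131).
#8: not dominated (best accuracy).
#9: dominated by #5 (cost 78≤179, accuracy 97.9≥95.6, sample rate 892≥787, power draw 84≤156).
#10: not dominated.
Pareto-optimal: #1, #2, #3, #5, #6, #8, #10 → 7.

7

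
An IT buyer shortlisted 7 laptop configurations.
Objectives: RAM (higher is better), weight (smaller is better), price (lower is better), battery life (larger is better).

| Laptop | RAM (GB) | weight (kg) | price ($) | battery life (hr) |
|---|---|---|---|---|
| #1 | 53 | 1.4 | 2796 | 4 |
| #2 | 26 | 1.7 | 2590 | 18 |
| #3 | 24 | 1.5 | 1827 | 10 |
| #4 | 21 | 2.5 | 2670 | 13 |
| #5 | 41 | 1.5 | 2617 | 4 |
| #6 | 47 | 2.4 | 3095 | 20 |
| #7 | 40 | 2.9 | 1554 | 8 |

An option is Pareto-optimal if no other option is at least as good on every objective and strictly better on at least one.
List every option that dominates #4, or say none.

#2

#2: RAM 26≥21, weight 1.7≤2.5, price 2590≤2670, battery life 18≥13 — dominates #4.
Others (#1, #3, #5, #6, #7) are each worse than #4 on at least one objective.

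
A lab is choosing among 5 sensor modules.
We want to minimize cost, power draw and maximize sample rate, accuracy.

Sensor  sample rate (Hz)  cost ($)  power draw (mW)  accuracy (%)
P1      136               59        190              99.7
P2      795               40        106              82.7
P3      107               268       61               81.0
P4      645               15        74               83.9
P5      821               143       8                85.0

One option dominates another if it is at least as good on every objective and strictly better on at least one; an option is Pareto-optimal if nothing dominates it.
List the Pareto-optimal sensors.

P1: not dominated (best accuracy).
P2: not dominated.
P3: dominated by P5 (sample rate 821≥107, cost 143≤268, power draw 8≤61, accuracy 85.0≥81.0).
P4: not dominated (best cost).
P5: not dominated (best sample rate).

P1, P2, P4, P5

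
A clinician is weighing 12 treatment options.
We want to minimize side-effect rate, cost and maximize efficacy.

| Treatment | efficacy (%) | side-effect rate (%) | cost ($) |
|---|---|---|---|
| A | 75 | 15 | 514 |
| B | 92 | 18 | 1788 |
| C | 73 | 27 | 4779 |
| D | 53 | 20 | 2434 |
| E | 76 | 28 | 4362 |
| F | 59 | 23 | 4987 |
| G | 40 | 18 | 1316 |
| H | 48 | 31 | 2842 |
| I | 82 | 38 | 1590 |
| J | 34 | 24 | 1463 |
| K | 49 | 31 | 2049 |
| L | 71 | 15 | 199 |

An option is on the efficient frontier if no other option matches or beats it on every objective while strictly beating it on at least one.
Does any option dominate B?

No

A: worse on efficacy (75 vs 92).
C: worse on efficacy (73 vs 92).
D: worse on efficacy (53 vs 92).
E: worse on efficacy (76 vs 92).
F: worse on efficacy (59 vs 92).
G: worse on efficacy (40 vs 92).
H: worse on efficacy (48 vs 92).
I: worse on efficacy (82 vs 92).
J: worse on efficacy (34 vs 92).
K: worse on efficacy (49 vs 92).
L: worse on efficacy (71 vs 92).
No option is at least as good as B on every objective and strictly better on one.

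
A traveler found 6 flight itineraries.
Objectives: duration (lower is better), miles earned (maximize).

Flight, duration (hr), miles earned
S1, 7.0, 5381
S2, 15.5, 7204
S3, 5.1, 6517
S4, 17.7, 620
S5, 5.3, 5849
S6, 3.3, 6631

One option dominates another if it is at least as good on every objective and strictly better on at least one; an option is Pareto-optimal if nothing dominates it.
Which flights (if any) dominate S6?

S1: worse on duration (7.0 vs 3.3).
S2: worse on duration (15.5 vs 3.3).
S3: worse on duration (5.1 vs 3.3).
S4: worse on duration (17.7 vs 3.3).
S5: worse on duration (5.3 vs 3.3).
No option dominates S6.

none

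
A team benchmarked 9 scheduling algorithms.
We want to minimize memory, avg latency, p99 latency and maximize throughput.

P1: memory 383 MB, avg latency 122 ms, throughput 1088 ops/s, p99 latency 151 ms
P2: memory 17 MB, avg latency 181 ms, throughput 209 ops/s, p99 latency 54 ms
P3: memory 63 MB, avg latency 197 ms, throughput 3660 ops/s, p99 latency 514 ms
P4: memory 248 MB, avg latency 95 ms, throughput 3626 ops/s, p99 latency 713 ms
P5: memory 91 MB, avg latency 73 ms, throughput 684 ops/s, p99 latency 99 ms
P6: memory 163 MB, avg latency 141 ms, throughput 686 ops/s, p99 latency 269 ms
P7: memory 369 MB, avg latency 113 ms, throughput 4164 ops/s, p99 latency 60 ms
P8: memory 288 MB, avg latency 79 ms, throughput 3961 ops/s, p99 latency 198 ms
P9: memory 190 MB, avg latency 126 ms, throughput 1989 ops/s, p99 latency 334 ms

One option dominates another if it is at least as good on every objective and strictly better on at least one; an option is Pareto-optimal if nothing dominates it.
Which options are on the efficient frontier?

P2, P3, P4, P5, P6, P7, P8, P9

P1: dominated by P7 (memory 369≤383, avg latency 113≤122, throughput 4164≥1088, p99 latency 60≤151).
P2: not dominated (best memory).
P3: not dominated.
P4: not dominated.
P5: not dominated (best avg latency).
P6: not dominated.
P7: not dominated (best throughput).
P8: not dominated.
P9: not dominated.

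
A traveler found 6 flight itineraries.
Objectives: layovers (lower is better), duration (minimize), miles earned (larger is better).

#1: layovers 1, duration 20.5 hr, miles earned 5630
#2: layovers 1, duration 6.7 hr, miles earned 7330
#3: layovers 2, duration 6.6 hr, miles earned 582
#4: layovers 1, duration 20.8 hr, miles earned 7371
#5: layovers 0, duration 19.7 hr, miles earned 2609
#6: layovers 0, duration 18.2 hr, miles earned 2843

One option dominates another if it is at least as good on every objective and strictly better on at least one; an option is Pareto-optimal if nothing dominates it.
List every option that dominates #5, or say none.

#6: layovers 0≤0, duration 18.2≤19.7, miles earned 2843≥2609 — dominates #5.
Others (#1, #2, #3, #4) are each worse than #5 on at least one objective.

#6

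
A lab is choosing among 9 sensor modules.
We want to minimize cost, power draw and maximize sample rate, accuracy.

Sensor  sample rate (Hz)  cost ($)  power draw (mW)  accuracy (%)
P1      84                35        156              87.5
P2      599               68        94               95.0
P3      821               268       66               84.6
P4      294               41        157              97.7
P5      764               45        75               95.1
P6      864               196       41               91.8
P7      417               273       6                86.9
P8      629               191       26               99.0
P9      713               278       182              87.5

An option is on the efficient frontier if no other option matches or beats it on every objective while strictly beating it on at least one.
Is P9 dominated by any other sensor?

Yes

P5 vs P9: sample rate 764≥713, cost 45≤278, power draw 75≤182, accuracy 95.1≥87.5 — P5 is at least as good on every objective and strictly better on at least one, so P5 dominates P9.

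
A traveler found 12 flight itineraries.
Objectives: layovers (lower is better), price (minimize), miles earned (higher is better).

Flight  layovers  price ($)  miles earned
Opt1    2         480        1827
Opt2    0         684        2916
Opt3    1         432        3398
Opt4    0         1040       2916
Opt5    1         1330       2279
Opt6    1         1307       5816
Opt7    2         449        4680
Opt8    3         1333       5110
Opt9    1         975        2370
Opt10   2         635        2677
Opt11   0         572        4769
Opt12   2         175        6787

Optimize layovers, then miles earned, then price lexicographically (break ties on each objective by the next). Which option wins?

First minimize layovers: best is 0, kept {Opt2, Opt4, Opt11}.
Then maximize miles earned: best is 4769, kept {Opt11}.

Opt11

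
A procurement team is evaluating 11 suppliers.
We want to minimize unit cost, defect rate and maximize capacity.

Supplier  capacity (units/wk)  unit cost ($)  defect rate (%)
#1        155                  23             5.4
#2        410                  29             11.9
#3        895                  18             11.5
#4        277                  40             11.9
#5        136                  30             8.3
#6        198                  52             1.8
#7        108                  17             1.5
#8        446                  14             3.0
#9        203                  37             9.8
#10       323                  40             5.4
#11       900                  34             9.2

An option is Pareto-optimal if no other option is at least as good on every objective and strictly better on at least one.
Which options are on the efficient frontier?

#1: dominated by #8 (capacity 446≥155, unit cost 14≤23, defect rate 3.0≤5.4).
#2: dominated by #3 (capacity 895≥410, unit cost 18≤29, defect rate 11.5≤11.9).
#3: not dominated.
#4: dominated by #2 (capacity 410≥277, unit cost 29≤40, defect rate 11.9≤11.9).
#5: dominated by #1 (capacity 155≥136, unit cost 23≤30, defect rate 5.4≤8.3).
#6: not dominated.
#7: not dominated (best defect rate).
#8: not dominated (best unit cost).
#9: dominated by #8 (capacity 446≥203, unit cost 14≤37, defect rate 3.0≤9.8).
#10: dominated by #8 (capacity 446≥323, unit cost 14≤40, defect rate 3.0≤5.4).
#11: not dominated (best capacity).

#3, #6, #7, #8, #11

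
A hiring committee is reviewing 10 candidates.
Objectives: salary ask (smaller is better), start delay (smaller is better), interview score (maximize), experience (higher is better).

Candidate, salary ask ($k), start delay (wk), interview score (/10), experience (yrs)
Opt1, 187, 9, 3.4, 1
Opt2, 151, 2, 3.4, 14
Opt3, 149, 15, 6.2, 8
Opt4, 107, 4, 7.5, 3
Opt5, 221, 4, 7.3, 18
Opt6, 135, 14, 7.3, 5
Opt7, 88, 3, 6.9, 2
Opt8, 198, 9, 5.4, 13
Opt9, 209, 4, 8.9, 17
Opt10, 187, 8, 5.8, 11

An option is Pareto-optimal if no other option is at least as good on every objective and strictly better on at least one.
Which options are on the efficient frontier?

Opt2, Opt3, Opt4, Opt5, Opt6, Opt7, Opt8, Opt9, Opt10

Opt1: dominated by Opt2 (salary ask 151≤187, start delay 2≤9, interview score 3.4≥3.4, experience 14≥1).
Opt2: not dominated (best start delay).
Opt3: not dominated.
Opt4: not dominated.
Opt5: not dominated (best experience).
Opt6: not dominated.
Opt7: not dominated (best salary ask).
Opt8: not dominated.
Opt9: not dominated (best interview score).
Opt10: not dominated.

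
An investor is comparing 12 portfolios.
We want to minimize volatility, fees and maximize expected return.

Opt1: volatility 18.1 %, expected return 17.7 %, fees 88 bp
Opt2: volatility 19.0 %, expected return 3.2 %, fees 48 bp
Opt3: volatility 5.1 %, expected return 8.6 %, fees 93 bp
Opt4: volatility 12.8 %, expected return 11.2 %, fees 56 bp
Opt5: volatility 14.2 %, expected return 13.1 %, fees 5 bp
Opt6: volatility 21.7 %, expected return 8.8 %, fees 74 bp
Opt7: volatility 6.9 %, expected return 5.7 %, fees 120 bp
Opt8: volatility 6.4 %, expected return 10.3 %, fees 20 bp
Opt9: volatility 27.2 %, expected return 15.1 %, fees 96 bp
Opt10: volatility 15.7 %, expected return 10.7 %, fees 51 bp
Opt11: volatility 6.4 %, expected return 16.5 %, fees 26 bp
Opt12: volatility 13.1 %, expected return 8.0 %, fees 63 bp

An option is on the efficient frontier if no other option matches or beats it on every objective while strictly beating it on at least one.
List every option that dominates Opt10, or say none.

Opt5: volatility 14.2≤15.7, expected return 13.1≥10.7, fees 5≤51 — dominates Opt10.
Opt11: volatility 6.4≤15.7, expected return 16.5≥10.7, fees 26≤51 — dominates Opt10.
Others (Opt1, Opt2, Opt3, Opt4, Opt6, Opt7, Opt8, Opt9, Opt12) are each worse than Opt10 on at least one objective.

Opt5, Opt11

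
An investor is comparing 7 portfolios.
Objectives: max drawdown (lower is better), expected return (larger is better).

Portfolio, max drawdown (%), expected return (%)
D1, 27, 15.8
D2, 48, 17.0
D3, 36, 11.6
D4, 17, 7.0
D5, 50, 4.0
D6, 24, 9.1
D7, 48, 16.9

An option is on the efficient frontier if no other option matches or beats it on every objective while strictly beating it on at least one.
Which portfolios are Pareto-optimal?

D1, D2, D4, D6

D1: not dominated.
D2: not dominated (best expected return).
D3: dominated by D1 (max drawdown 27≤36, expected return 15.8≥11.6).
D4: not dominated (best max drawdown).
D5: dominated by D1 (max drawdown 27≤50, expected return 15.8≥4.0).
D6: not dominated.
D7: dominated by D2 (max drawdown 48≤48, expected return 17.0≥16.9).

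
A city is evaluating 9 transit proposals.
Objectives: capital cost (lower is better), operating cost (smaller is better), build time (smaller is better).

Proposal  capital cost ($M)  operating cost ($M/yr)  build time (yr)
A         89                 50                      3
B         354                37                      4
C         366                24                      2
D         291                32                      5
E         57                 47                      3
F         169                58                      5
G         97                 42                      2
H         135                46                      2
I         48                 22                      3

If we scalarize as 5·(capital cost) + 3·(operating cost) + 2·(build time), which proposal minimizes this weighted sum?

A: 5·89 + 3·50 + 2·3 = 601
B: 5·354 + 3·37 + 2·4 = 1889
C: 5·366 + 3·24 + 2·2 = 1906
D: 5·291 + 3·32 + 2·5 = 1561
E: 5·57 + 3·47 + 2·3 = 432
F: 5·169 + 3·58 + 2·5 = 1029
G: 5·97 + 3·42 + 2·2 = 615
H: 5·135 + 3·46 + 2·2 = 817
I: 5·48 + 3·22 + 2·3 = 312
Lowest: I at 312.

I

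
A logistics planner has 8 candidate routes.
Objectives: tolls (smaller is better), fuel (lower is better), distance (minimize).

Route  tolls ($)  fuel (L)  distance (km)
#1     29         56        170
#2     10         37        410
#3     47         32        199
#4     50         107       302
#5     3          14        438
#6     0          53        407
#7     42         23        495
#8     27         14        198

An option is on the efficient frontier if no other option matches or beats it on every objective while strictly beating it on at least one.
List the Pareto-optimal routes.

#1: not dominated (best distance).
#2: not dominated.
#3: dominated by #8 (tolls 27≤47, fuel 14≤32, distance 198≤199).
#4: dominated by #1 (tolls 29≤50, fuel 56≤107, distance 170≤302).
#5: not dominated.
#6: not dominated (best tolls).
#7: dominated by #5 (tolls 3≤42, fuel 14≤23, distance 438≤495).
#8: not dominated.

#1, #2, #5, #6, #8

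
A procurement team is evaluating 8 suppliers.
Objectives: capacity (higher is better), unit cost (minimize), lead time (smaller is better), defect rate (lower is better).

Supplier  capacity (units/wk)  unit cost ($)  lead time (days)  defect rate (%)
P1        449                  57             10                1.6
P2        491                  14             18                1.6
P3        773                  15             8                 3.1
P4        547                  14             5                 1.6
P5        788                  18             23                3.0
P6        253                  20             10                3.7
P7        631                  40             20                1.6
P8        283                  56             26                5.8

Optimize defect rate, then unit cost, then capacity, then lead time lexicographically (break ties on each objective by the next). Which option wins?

First minimize defect rate: best is 1.6, kept {P1, P2, P4, P7}.
Then minimize unit cost: best is 14, kept {P2, P4}.
Then maximize capacity: best is 547, kept {P4}.

P4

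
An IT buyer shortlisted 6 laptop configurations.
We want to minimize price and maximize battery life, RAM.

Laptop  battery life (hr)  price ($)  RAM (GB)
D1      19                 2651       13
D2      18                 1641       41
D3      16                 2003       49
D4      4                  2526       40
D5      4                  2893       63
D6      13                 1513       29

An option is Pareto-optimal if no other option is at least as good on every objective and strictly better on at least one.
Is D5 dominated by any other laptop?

No

D1: worse on RAM (13 vs 63).
D2: worse on RAM (41 vs 63).
D3: worse on RAM (49 vs 63).
D4: worse on RAM (40 vs 63).
D6: worse on RAM (29 vs 63).
No option is at least as good as D5 on every objective and strictly better on one.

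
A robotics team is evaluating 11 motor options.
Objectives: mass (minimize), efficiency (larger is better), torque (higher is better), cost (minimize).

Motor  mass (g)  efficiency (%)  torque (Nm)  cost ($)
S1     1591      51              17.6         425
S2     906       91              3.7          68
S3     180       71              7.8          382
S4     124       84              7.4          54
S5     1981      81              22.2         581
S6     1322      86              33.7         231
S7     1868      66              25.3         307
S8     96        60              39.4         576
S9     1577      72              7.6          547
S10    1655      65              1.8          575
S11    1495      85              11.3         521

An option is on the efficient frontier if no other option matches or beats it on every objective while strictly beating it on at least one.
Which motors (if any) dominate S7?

S6: mass 1322≤1868, efficiency 86≥66, torque 33.7≥25.3, cost 231≤307 — dominates S7.
Others (S1, S2, S3, S4, S5, S8, S9, S10, S11) are each worse than S7 on at least one objective.

S6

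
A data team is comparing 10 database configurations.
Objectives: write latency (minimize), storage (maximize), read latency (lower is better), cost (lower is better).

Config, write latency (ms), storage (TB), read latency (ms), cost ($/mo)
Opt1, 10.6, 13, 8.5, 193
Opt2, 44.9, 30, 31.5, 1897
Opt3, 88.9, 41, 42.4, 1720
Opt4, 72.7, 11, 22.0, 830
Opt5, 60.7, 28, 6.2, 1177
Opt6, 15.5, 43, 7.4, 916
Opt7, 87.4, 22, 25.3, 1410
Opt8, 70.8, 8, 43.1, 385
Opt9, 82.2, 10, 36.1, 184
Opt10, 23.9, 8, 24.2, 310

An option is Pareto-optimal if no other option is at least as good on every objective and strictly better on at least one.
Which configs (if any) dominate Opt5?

none

Opt1: worse on storage (13 vs 28).
Opt2: worse on read latency (31.5 vs 6.2).
Opt3: worse on write latency (88.9 vs 60.7).
Opt4: worse on write latency (72.7 vs 60.7).
Opt6: worse on read latency (7.4 vs 6.2).
Opt7: worse on write latency (87.4 vs 60.7).
Opt8: worse on write latency (70.8 vs 60.7).
Opt9: worse on write latency (82.2 vs 60.7).
Opt10: worse on storage (8 vs 28).
No option dominates Opt5.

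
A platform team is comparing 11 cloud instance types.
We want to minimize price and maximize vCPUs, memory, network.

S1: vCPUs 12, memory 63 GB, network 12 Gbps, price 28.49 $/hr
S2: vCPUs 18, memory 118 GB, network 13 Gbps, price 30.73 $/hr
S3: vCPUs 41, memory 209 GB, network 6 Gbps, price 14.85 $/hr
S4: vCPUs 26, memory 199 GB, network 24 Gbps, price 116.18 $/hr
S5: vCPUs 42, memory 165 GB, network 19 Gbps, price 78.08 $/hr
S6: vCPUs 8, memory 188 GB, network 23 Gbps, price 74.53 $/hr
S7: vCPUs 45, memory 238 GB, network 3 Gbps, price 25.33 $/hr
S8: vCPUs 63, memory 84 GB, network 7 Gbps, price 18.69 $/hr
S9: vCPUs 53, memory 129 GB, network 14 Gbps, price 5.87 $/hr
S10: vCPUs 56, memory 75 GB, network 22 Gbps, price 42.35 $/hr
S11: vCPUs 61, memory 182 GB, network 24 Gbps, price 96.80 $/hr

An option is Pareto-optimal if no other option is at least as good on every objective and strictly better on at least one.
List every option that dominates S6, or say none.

none

S1: worse on memory (63 vs 188).
S2: worse on memory (118 vs 188).
S3: worse on network (6 vs 23).
S4: worse on price (116.18 vs 74.53).
S5: worse on memory (165 vs 188).
S7: worse on network (3 vs 23).
S8: worse on memory (84 vs 188).
S9: worse on memory (129 vs 188).
S10: worse on memory (75 vs 188).
S11: worse on memory (182 vs 188).
No option dominates S6.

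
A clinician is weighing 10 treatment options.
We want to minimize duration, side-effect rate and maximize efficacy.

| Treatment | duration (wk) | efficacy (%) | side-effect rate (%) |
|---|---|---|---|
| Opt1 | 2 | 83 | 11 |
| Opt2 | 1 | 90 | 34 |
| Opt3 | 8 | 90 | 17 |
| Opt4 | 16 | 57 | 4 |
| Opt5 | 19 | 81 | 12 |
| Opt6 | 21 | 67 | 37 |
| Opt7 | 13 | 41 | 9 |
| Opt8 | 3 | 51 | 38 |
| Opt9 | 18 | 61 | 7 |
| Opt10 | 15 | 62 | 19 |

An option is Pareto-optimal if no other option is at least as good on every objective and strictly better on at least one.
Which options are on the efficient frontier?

Opt1: not dominated.
Opt2: not dominated (best duration).
Opt3: not dominated.
Opt4: not dominated (best side-effect rate).
Opt5: dominated by Opt1 (duration 2≤19, efficacy 83≥81, side-effect rate 11≤12).
Opt6: dominated by Opt1 (duration 2≤21, efficacy 83≥67, side-effect rate 11≤37).
Opt7: not dominated.
Opt8: dominated by Opt1 (duration 2≤3, efficacy 83≥51, side-effect rate 11≤38).
Opt9: not dominated.
Opt10: dominated by Opt1 (duration 2≤15, efficacy 83≥62, side-effect rate 11≤19).

Opt1, Opt2, Opt3, Opt4, Opt7, Opt9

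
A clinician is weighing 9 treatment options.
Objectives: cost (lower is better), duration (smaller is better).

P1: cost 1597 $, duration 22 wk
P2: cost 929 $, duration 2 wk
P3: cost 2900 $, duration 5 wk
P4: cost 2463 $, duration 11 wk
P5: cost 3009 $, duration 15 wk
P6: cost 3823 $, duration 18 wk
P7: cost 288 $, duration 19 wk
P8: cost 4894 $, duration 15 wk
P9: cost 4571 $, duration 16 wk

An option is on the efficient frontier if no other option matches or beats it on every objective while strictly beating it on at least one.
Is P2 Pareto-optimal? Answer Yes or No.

Yes

P1: worse on cost (1597 vs 929).
P3: worse on cost (2900 vs 929).
P4: worse on cost (2463 vs 929).
P5: worse on cost (3009 vs 929).
P6: worse on cost (3823 vs 929).
P7: worse on duration (19 vs 2).
P8: worse on cost (4894 vs 929).
P9: worse on cost (4571 vs 929).
No option is at least as good as P2 on every objective and strictly better on one.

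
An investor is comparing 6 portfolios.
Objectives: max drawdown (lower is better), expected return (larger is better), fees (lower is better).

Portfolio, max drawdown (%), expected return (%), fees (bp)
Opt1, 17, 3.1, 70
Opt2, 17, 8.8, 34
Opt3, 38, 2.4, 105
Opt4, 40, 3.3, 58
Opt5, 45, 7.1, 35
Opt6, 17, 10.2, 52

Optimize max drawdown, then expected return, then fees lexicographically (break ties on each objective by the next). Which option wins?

Opt6

First minimize max drawdown: best is 17, kept {Opt1, Opt2, Opt6}.
Then maximize expected return: best is 10.2, kept {Opt6}.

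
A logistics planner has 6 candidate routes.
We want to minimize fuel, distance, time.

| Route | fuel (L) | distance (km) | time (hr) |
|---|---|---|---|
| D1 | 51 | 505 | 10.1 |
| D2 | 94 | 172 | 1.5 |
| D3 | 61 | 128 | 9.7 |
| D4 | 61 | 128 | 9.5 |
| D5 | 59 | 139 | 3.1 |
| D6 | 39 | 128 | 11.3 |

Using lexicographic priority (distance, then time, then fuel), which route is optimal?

First minimize distance: best is 128, kept {D3, D4, D6}.
Then minimize time: best is 9.5, kept {D4}.

D4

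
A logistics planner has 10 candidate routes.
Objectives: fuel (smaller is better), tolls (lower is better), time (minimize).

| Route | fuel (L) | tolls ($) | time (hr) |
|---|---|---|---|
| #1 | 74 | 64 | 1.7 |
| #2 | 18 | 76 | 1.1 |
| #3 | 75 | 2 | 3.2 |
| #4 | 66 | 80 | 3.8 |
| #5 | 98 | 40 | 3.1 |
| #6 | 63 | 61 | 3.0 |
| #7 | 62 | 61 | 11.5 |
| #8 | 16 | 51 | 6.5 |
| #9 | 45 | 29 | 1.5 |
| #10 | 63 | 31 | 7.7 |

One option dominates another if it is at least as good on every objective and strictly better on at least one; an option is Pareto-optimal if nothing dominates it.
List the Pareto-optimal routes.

#1: dominated by #9 (fuel 45≤74, tolls 29≤64, time 1.5≤1.7).
#2: not dominated (best time).
#3: not dominated (best tolls).
#4: dominated by #2 (fuel 18≤66, tolls 76≤80, time 1.1≤3.8).
#5: dominated by #9 (fuel 45≤98, tolls 29≤40, time 1.5≤3.1).
#6: dominated by #9 (fuel 45≤63, tolls 29≤61, time 1.5≤3.0).
#7: dominated by #8 (fuel 16≤62, tolls 51≤61, time 6.5≤11.5).
#8: not dominated (best fuel).
#9: not dominated.
#10: dominated by #9 (fuel 45≤63, tolls 29≤31, time 1.5≤7.7).

#2, #3, #8, #9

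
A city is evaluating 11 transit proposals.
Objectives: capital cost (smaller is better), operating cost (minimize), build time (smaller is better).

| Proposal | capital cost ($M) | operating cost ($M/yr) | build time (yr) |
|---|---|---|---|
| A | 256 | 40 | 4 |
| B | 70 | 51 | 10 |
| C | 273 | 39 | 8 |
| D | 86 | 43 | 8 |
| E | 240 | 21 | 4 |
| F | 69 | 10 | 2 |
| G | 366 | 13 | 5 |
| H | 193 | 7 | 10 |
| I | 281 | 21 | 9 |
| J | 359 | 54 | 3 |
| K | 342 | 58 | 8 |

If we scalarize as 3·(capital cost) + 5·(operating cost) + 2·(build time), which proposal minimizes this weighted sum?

F

A: 3·256 + 5·40 + 2·4 = 976
B: 3·70 + 5·51 + 2·10 = 485
C: 3·273 + 5·39 + 2·8 = 1030
D: 3·86 + 5·43 + 2·8 = 489
E: 3·240 + 5·21 + 2·4 = 833
F: 3·69 + 5·10 + 2·2 = 261
G: 3·366 + 5·13 + 2·5 = 1173
H: 3·193 + 5·7 + 2·10 = 634
I: 3·281 + 5·21 + 2·9 = 966
J: 3·359 + 5·54 + 2·3 = 1353
K: 3·342 + 5·58 + 2·8 = 1332
Lowest: F at 261.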